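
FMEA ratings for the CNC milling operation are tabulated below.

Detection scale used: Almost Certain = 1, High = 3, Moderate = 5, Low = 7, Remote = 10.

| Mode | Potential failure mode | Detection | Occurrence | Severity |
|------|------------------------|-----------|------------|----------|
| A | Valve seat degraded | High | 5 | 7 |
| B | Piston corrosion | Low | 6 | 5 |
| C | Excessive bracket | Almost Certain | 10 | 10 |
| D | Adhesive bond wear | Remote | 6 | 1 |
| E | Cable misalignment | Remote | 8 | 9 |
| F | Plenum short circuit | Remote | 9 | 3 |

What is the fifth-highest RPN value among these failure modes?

100

RPN = Severity × Occurrence × Detection:
  A: 7 × 5 × 3 = 105
  B: 5 × 6 × 7 = 210
  C: 10 × 10 × 1 = 100
  D: 1 × 6 × 10 = 60
  E: 9 × 8 × 10 = 720
  F: 3 × 9 × 10 = 270
Sorted descending: 720, 270, 210, 105, 100, 60.
The fifth-highest RPN is 100 (C).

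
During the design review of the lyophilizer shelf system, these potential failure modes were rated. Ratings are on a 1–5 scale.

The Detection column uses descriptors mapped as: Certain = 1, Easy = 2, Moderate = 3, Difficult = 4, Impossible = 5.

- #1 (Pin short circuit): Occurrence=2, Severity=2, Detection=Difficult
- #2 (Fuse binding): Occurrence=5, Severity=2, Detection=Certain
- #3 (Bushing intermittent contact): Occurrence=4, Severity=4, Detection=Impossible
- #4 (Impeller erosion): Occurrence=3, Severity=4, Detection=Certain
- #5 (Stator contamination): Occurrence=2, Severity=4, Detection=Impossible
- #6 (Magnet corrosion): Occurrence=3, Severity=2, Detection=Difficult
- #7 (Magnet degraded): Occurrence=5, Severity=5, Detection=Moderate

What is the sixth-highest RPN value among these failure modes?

12

RPN = Severity × Occurrence × Detection:
  #1: 2 × 2 × 4 = 16
  #2: 2 × 5 × 1 = 10
  #3: 4 × 4 × 5 = 80
  #4: 4 × 3 × 1 = 12
  #5: 4 × 2 × 5 = 40
  #6: 2 × 3 × 4 = 24
  #7: 5 × 5 × 3 = 75
Sorted descending: 80, 75, 40, 24, 16, 12, 10.
The sixth-highest RPN is 12 (#4).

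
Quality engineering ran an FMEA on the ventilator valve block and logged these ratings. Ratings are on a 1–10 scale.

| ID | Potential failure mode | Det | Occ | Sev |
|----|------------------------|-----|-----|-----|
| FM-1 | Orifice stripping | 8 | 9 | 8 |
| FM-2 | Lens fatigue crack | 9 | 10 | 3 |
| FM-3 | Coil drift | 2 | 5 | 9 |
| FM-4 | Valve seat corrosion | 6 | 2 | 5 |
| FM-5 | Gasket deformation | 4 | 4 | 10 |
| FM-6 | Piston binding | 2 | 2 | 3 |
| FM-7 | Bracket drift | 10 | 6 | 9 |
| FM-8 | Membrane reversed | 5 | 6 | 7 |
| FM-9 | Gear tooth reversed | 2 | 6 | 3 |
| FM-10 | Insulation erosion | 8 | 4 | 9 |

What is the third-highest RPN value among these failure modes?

RPN = Severity × Occurrence × Detection:
  FM-1: 8 × 9 × 8 = 576
  FM-2: 3 × 10 × 9 = 270
  FM-3: 9 × 5 × 2 = 90
  FM-4: 5 × 2 × 6 = 60
  FM-5: 10 × 4 × 4 = 160
  FM-6: 3 × 2 × 2 = 12
  FM-7: 9 × 6 × 10 = 540
  FM-8: 7 × 6 × 5 = 210
  FM-9: 3 × 6 × 2 = 36
  FM-10: 9 × 4 × 8 = 288
Sorted descending: 576, 540, 288, 270, 210, 160, 90, 60, 36, 12.
The third-highest RPN is 288 (FM-10).

288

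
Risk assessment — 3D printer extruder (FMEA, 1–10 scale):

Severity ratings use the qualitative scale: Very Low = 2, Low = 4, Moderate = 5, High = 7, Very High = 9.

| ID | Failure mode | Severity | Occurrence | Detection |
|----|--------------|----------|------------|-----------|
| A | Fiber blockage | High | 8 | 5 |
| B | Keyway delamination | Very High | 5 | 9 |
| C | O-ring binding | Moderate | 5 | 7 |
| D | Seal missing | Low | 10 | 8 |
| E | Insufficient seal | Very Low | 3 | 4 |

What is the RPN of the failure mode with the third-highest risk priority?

RPN = Severity × Occurrence × Detection:
  A: 7 × 8 × 5 = 280
  B: 9 × 5 × 9 = 405
  C: 5 × 5 × 7 = 175
  D: 4 × 10 × 8 = 320
  E: 2 × 3 × 4 = 24
Sorted descending: 405, 320, 280, 175, 24.
The third-highest RPN is 280 (A).

280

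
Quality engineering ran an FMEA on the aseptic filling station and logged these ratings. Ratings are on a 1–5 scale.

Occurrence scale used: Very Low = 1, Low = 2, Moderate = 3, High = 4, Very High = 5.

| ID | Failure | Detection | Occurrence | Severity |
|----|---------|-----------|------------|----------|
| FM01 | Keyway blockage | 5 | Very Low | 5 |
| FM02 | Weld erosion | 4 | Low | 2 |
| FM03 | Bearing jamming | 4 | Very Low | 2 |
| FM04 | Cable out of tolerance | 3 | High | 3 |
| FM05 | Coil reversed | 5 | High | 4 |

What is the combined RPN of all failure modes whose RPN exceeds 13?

RPN = Severity × Occurrence × Detection:
  FM01: 5 × 1 × 5 = 25
  FM02: 2 × 2 × 4 = 16
  FM03: 2 × 1 × 4 = 8
  FM04: 3 × 4 × 3 = 36
  FM05: 4 × 4 × 5 = 80
RPN > 13: FM01 (25), FM02 (16), FM04 (36), FM05 (80).
Sum: 25 + 16 + 36 + 80 = 157.

157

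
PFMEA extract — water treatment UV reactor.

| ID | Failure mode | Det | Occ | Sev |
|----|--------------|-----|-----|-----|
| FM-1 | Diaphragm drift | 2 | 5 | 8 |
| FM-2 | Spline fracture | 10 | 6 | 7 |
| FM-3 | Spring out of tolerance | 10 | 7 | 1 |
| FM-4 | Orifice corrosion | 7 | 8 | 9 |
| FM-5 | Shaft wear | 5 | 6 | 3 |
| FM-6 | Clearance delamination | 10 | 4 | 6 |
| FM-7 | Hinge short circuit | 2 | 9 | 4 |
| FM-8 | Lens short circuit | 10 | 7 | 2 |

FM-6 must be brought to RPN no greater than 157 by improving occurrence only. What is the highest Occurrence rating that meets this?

FM-6: S=6, O=4, D=10 → current RPN = 240.
Fixed product = 60. Need 60 × O ≤ 157, so O ≤ 157/60 = 2.62.
Maximum integer Occurrence rating = 2 (gives RPN 120; O=3 would give 180 > 157).

2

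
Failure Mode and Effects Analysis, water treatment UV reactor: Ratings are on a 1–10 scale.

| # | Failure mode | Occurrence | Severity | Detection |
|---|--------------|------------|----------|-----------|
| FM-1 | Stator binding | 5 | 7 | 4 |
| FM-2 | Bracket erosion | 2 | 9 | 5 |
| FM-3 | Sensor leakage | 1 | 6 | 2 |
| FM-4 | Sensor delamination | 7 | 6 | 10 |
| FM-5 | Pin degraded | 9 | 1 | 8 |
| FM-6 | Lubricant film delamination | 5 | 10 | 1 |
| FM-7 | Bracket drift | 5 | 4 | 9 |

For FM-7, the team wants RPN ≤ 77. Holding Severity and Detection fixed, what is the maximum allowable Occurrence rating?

FM-7: S=4, O=5, D=9 → current RPN = 180.
Fixed product = 36. Need 36 × O ≤ 77, so O ≤ 77/36 = 2.14.
Maximum integer Occurrence rating = 2 (gives RPN 72; O=3 would give 108 > 77).

2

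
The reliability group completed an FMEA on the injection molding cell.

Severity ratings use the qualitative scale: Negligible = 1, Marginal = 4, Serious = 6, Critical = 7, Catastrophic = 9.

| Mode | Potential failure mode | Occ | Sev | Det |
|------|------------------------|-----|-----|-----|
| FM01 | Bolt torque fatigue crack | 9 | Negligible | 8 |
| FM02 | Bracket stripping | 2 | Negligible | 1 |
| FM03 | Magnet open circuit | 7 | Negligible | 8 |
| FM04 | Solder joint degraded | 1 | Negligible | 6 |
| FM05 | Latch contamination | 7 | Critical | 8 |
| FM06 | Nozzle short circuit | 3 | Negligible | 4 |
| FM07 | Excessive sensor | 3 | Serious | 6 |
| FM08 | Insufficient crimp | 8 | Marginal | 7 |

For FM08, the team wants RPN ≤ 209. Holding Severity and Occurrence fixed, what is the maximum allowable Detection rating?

6

FM08: S=4, O=8, D=7 → current RPN = 224.
Fixed product = 32. Need 32 × D ≤ 209, so D ≤ 209/32 = 6.53.
Maximum integer Detection rating = 6 (gives RPN 192; D=7 would give 224 > 209).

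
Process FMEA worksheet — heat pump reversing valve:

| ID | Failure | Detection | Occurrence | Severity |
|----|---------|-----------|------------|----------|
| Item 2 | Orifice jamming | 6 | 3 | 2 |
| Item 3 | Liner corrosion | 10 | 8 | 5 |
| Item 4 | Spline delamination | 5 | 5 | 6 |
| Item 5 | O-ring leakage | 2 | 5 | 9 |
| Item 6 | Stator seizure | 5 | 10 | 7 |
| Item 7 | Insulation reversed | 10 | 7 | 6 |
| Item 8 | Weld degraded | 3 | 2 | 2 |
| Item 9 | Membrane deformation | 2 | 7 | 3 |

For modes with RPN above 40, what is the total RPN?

1452

RPN = Severity × Occurrence × Detection:
  Item 2: 2 × 3 × 6 = 36
  Item 3: 5 × 8 × 10 = 400
  Item 4: 6 × 5 × 5 = 150
  Item 5: 9 × 5 × 2 = 90
  Item 6: 7 × 10 × 5 = 350
  Item 7: 6 × 7 × 10 = 420
  Item 8: 2 × 2 × 3 = 12
  Item 9: 3 × 7 × 2 = 42
RPN > 40: Item 3 (400), Item 4 (150), Item 5 (90), Item 6 (350), Item 7 (420), Item 9 (42).
Sum: 400 + 150 + 90 + 350 + 420 + 42 = 1452.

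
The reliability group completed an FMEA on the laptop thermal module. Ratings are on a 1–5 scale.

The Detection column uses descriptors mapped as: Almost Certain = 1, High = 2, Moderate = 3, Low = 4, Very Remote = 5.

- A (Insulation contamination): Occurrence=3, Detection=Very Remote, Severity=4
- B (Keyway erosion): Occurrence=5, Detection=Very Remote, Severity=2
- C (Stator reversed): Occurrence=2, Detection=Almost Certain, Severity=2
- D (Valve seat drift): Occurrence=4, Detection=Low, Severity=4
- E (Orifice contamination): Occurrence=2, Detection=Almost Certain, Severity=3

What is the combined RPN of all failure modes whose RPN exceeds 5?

180

RPN = Severity × Occurrence × Detection:
  A: 4 × 3 × 5 = 60
  B: 2 × 5 × 5 = 50
  C: 2 × 2 × 1 = 4
  D: 4 × 4 × 4 = 64
  E: 3 × 2 × 1 = 6
RPN > 5: A (60), B (50), D (64), E (6).
Sum: 60 + 50 + 64 + 6 = 180.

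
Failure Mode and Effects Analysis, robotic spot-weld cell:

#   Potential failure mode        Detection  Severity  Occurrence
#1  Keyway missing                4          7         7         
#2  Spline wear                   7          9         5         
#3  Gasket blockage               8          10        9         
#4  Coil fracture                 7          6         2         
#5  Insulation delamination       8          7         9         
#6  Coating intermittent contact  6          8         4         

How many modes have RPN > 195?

RPN = Severity × Occurrence × Detection:
  #1: 7 × 7 × 4 = 196
  #2: 9 × 5 × 7 = 315
  #3: 10 × 9 × 8 = 720
  #4: 6 × 2 × 7 = 84
  #5: 7 × 9 × 8 = 504
  #6: 8 × 4 × 6 = 192
Modes with RPN > 195: #1 (196), #2 (315), #3 (720), #5 (504) → 4.

4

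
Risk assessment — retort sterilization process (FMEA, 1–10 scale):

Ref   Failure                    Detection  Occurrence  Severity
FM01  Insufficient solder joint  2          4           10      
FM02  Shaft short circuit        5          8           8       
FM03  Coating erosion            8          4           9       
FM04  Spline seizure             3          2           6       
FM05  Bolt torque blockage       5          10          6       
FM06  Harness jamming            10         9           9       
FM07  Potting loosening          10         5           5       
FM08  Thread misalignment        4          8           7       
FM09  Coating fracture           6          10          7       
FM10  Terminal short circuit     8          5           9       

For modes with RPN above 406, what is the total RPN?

1230

RPN = Severity × Occurrence × Detection:
  FM01: 10 × 4 × 2 = 80
  FM02: 8 × 8 × 5 = 320
  FM03: 9 × 4 × 8 = 288
  FM04: 6 × 2 × 3 = 36
  FM05: 6 × 10 × 5 = 300
  FM06: 9 × 9 × 10 = 810
  FM07: 5 × 5 × 10 = 250
  FM08: 7 × 8 × 4 = 224
  FM09: 7 × 10 × 6 = 420
  FM10: 9 × 5 × 8 = 360
RPN > 406: FM06 (810), FM09 (420).
Sum: 810 + 420 = 1230.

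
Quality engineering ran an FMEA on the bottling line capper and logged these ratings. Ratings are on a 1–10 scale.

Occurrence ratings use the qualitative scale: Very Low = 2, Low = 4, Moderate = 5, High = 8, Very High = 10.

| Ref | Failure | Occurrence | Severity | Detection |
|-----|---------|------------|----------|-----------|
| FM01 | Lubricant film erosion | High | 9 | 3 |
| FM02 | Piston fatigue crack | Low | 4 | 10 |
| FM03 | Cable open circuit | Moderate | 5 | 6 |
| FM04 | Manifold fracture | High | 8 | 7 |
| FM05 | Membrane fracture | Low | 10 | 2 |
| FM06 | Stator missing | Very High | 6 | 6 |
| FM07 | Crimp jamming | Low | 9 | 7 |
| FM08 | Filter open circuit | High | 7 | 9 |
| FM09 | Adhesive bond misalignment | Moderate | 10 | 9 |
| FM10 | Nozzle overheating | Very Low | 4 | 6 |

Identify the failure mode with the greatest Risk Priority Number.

FM08

RPN = Severity × Occurrence × Detection:
  FM01: 9 × 8 × 3 = 216
  FM02: 4 × 4 × 10 = 160
  FM03: 5 × 5 × 6 = 150
  FM04: 8 × 8 × 7 = 448
  FM05: 10 × 4 × 2 = 80
  FM06: 6 × 10 × 6 = 360
  FM07: 9 × 4 × 7 = 252
  FM08: 7 × 8 × 9 = 504
  FM09: 10 × 5 × 9 = 450
  FM10: 4 × 2 × 6 = 48
Highest RPN is 504 → FM08.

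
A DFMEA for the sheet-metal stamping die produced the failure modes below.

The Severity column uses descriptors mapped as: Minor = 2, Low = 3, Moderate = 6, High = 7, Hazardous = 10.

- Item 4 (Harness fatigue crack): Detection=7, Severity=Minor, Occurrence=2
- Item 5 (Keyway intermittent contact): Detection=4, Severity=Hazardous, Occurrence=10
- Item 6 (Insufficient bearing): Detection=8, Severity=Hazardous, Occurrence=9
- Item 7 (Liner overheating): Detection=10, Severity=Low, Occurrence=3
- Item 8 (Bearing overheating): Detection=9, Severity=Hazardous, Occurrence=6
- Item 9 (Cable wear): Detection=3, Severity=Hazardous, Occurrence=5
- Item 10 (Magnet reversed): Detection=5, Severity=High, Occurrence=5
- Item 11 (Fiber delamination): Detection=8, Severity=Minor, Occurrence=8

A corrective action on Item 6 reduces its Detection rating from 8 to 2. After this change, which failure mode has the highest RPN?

RPN = Severity × Occurrence × Detection:
  Item 4: 2 × 2 × 7 = 28
  Item 5: 10 × 10 × 4 = 400
  Item 6: 10 × 9 × 8 = 720
  Item 7: 3 × 3 × 10 = 90
  Item 8: 10 × 6 × 9 = 540
  Item 9: 10 × 5 × 3 = 150
  Item 10: 7 × 5 × 5 = 175
  Item 11: 2 × 8 × 8 = 128
After action: Item 6 → 10 × 9 × 2 = 180.
Revised RPNs: Item 8=540, Item 5=400, Item 6=180, Item 10=175, Item 9=150, Item 11=128, Item 7=90, Item 4=28.
Highest is now Item 8 (540).

Item 8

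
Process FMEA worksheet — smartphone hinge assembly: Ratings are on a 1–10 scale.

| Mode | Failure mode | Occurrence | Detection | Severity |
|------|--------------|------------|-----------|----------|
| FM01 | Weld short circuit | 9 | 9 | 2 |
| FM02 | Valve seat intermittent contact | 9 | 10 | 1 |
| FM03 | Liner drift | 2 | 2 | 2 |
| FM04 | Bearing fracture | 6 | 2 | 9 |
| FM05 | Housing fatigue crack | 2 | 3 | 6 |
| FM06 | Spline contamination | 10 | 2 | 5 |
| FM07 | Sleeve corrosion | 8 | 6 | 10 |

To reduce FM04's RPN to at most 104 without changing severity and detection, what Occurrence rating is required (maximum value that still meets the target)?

5

FM04: S=9, O=6, D=2 → current RPN = 108.
Fixed product = 18. Need 18 × O ≤ 104, so O ≤ 104/18 = 5.78.
Maximum integer Occurrence rating = 5 (gives RPN 90; O=6 would give 108 > 104).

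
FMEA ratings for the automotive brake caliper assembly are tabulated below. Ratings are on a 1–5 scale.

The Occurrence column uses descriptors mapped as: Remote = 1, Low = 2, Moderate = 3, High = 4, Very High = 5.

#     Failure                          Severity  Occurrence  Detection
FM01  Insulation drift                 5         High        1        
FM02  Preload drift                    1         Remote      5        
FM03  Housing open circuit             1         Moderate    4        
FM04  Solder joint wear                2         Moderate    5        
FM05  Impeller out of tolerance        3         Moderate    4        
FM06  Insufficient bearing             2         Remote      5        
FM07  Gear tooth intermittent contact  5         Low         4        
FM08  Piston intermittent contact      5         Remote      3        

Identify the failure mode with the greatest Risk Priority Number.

RPN = Severity × Occurrence × Detection:
  FM01: 5 × 4 × 1 = 20
  FM02: 1 × 1 × 5 = 5
  FM03: 1 × 3 × 4 = 12
  FM04: 2 × 3 × 5 = 30
  FM05: 3 × 3 × 4 = 36
  FM06: 2 × 1 × 5 = 10
  FM07: 5 × 2 × 4 = 40
  FM08: 5 × 1 × 3 = 15
Highest RPN is 40 → FM07.

FM07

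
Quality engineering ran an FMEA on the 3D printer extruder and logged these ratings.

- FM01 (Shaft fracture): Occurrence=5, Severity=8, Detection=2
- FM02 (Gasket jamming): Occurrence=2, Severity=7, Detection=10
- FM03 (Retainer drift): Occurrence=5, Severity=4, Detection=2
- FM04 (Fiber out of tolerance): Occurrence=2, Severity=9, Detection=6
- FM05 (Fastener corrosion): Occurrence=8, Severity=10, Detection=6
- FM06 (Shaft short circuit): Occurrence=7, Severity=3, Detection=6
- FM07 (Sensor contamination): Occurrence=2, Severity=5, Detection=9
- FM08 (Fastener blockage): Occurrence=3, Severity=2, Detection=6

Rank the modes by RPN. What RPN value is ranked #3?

RPN = Severity × Occurrence × Detection:
  FM01: 8 × 5 × 2 = 80
  FM02: 7 × 2 × 10 = 140
  FM03: 4 × 5 × 2 = 40
  FM04: 9 × 2 × 6 = 108
  FM05: 10 × 8 × 6 = 480
  FM06: 3 × 7 × 6 = 126
  FM07: 5 × 2 × 9 = 90
  FM08: 2 × 3 × 6 = 36
Sorted descending: 480, 140, 126, 108, 90, 80, 40, 36.
The third-highest RPN is 126 (FM06).

126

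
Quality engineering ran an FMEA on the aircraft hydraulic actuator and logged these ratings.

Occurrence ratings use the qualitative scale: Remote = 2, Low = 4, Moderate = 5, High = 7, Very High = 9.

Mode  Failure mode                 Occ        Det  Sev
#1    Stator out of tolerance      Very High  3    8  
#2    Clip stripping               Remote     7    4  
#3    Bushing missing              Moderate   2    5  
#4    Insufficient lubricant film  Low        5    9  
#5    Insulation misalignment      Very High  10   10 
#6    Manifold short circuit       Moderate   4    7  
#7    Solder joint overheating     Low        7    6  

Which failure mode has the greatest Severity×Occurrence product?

#5

Criticality = Severity × Occurrence:
  #1: 8 × 9 = 72
  #2: 4 × 2 = 8
  #3: 5 × 5 = 25
  #4: 9 × 4 = 36
  #5: 10 × 9 = 90
  #6: 7 × 5 = 35
  #7: 6 × 4 = 24
Highest criticality is 90 → #5.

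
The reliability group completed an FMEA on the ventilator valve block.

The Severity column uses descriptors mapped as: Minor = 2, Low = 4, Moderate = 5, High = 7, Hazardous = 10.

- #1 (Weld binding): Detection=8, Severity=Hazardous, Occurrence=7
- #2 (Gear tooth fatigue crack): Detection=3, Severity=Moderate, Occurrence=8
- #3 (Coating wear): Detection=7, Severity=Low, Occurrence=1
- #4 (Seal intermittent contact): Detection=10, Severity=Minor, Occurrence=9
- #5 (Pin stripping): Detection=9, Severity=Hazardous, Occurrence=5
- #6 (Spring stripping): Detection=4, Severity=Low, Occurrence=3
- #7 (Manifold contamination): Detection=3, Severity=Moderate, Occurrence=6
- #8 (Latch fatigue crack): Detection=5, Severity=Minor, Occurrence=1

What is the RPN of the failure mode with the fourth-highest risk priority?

120

RPN = Severity × Occurrence × Detection:
  #1: 10 × 7 × 8 = 560
  #2: 5 × 8 × 3 = 120
  #3: 4 × 1 × 7 = 28
  #4: 2 × 9 × 10 = 180
  #5: 10 × 5 × 9 = 450
  #6: 4 × 3 × 4 = 48
  #7: 5 × 6 × 3 = 90
  #8: 2 × 1 × 5 = 10
Sorted descending: 560, 450, 180, 120, 90, 48, 28, 10.
The fourth-highest RPN is 120 (#2).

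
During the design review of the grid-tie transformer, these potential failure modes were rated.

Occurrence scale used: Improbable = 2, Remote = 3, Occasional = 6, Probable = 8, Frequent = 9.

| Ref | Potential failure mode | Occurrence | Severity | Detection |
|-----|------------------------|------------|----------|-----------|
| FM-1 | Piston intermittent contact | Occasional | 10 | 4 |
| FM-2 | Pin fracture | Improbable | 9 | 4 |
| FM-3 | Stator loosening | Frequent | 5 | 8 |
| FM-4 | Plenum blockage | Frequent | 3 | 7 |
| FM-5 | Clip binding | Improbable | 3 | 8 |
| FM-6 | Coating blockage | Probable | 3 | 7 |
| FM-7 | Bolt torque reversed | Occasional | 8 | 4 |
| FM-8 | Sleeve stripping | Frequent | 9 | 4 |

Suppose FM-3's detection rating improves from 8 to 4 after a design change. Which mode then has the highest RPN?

RPN = Severity × Occurrence × Detection:
  FM-1: 10 × 6 × 4 = 240
  FM-2: 9 × 2 × 4 = 72
  FM-3: 5 × 9 × 8 = 360
  FM-4: 3 × 9 × 7 = 189
  FM-5: 3 × 2 × 8 = 48
  FM-6: 3 × 8 × 7 = 168
  FM-7: 8 × 6 × 4 = 192
  FM-8: 9 × 9 × 4 = 324
After action: FM-3 → 5 × 9 × 4 = 180.
Revised RPNs: FM-8=324, FM-1=240, FM-7=192, FM-4=189, FM-3=180, FM-6=168, FM-2=72, FM-5=48.
Highest is now FM-8 (324).

FM-8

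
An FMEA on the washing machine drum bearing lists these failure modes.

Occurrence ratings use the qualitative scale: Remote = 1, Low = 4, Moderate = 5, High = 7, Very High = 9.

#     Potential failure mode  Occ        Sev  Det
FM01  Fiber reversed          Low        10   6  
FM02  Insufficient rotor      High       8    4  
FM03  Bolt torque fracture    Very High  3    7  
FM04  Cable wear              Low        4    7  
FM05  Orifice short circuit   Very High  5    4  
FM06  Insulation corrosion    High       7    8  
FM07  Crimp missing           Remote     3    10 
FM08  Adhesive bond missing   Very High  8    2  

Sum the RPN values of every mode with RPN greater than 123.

1369

RPN = Severity × Occurrence × Detection:
  FM01: 10 × 4 × 6 = 240
  FM02: 8 × 7 × 4 = 224
  FM03: 3 × 9 × 7 = 189
  FM04: 4 × 4 × 7 = 112
  FM05: 5 × 9 × 4 = 180
  FM06: 7 × 7 × 8 = 392
  FM07: 3 × 1 × 10 = 30
  FM08: 8 × 9 × 2 = 144
RPN > 123: FM01 (240), FM02 (224), FM03 (189), FM05 (180), FM06 (392), FM08 (144).
Sum: 240 + 224 + 189 + 180 + 392 + 144 = 1369.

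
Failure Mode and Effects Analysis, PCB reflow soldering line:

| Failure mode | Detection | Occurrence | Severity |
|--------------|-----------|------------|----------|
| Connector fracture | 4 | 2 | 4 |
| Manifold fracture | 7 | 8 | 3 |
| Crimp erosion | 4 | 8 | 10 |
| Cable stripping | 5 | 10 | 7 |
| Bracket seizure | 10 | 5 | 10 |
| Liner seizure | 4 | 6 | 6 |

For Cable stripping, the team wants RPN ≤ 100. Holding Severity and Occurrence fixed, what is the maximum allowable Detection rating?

1

Cable stripping: S=7, O=10, D=5 → current RPN = 350.
Fixed product = 70. Need 70 × D ≤ 100, so D ≤ 100/70 = 1.43.
Maximum integer Detection rating = 1 (gives RPN 70; D=2 would give 140 > 100).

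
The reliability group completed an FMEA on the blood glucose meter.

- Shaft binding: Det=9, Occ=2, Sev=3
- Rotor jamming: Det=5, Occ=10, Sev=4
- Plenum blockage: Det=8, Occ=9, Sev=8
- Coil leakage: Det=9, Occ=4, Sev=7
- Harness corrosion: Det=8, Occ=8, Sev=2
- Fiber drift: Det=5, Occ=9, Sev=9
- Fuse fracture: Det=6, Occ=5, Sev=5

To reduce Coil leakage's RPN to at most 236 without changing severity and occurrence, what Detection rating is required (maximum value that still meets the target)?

8

Coil leakage: S=7, O=4, D=9 → current RPN = 252.
Fixed product = 28. Need 28 × D ≤ 236, so D ≤ 236/28 = 8.43.
Maximum integer Detection rating = 8 (gives RPN 224; D=9 would give 252 > 236).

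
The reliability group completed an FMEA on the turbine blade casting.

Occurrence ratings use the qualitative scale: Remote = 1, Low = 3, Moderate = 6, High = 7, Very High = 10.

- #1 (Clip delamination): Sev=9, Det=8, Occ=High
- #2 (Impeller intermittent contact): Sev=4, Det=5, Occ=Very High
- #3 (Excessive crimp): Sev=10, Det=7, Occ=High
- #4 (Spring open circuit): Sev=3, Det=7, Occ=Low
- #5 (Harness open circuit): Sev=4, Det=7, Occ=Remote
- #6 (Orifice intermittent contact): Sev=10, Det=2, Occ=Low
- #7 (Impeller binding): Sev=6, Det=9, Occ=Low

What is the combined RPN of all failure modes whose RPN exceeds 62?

RPN = Severity × Occurrence × Detection:
  #1: 9 × 7 × 8 = 504
  #2: 4 × 10 × 5 = 200
  #3: 10 × 7 × 7 = 490
  #4: 3 × 3 × 7 = 63
  #5: 4 × 1 × 7 = 28
  #6: 10 × 3 × 2 = 60
  #7: 6 × 3 × 9 = 162
RPN > 62: #1 (504), #2 (200), #3 (490), #4 (63), #7 (162).
Sum: 504 + 200 + 490 + 63 + 162 = 1419.

1419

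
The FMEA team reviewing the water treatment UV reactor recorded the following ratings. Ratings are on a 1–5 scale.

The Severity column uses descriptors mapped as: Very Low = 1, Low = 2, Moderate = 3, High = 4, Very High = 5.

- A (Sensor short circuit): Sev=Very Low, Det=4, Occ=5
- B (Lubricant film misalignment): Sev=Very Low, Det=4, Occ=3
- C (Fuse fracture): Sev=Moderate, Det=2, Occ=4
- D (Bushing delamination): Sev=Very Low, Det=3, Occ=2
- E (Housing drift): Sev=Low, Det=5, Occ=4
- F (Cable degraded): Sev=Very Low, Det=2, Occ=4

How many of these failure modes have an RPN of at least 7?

5

RPN = Severity × Occurrence × Detection:
  A: 1 × 5 × 4 = 20
  B: 1 × 3 × 4 = 12
  C: 3 × 4 × 2 = 24
  D: 1 × 2 × 3 = 6
  E: 2 × 4 × 5 = 40
  F: 1 × 4 × 2 = 8
Modes with RPN ≥ 7: A (20), B (12), C (24), E (40), F (8) → 5.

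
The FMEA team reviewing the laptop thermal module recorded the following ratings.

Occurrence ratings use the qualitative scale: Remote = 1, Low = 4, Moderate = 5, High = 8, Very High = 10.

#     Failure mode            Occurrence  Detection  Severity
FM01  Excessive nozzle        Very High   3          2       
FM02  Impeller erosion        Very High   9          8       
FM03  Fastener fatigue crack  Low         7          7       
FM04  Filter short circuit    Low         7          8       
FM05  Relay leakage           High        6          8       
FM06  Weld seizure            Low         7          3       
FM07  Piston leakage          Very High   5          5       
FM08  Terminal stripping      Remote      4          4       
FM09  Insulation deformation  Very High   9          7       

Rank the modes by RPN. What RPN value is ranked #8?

RPN = Severity × Occurrence × Detection:
  FM01: 2 × 10 × 3 = 60
  FM02: 8 × 10 × 9 = 720
  FM03: 7 × 4 × 7 = 196
  FM04: 8 × 4 × 7 = 224
  FM05: 8 × 8 × 6 = 384
  FM06: 3 × 4 × 7 = 84
  FM07: 5 × 10 × 5 = 250
  FM08: 4 × 1 × 4 = 16
  FM09: 7 × 10 × 9 = 630
Sorted descending: 720, 630, 384, 250, 224, 196, 84, 60, 16.
The eighth-highest RPN is 60 (FM01).

60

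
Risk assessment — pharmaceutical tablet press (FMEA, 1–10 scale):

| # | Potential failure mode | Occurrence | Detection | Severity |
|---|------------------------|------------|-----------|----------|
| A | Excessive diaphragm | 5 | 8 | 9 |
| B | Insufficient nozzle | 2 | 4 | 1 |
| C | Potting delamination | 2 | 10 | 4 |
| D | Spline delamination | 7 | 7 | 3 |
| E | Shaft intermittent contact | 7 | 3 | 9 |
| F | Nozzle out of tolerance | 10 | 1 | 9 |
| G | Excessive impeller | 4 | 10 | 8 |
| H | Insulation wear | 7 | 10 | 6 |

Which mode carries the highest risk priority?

H

RPN = Severity × Occurrence × Detection:
  A: 9 × 5 × 8 = 360
  B: 1 × 2 × 4 = 8
  C: 4 × 2 × 10 = 80
  D: 3 × 7 × 7 = 147
  E: 9 × 7 × 3 = 189
  F: 9 × 10 × 1 = 90
  G: 8 × 4 × 10 = 320
  H: 6 × 7 × 10 = 420
Highest RPN is 420 → H.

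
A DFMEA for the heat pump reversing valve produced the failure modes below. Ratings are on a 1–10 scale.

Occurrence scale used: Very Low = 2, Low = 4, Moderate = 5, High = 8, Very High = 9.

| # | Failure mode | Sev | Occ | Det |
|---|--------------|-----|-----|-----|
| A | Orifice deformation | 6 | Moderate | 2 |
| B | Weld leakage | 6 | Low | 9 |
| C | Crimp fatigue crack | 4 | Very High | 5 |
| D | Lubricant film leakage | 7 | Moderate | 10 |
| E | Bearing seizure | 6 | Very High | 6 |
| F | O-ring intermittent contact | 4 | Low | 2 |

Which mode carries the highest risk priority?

RPN = Severity × Occurrence × Detection:
  A: 6 × 5 × 2 = 60
  B: 6 × 4 × 9 = 216
  C: 4 × 9 × 5 = 180
  D: 7 × 5 × 10 = 350
  E: 6 × 9 × 6 = 324
  F: 4 × 4 × 2 = 32
Highest RPN is 350 → D.

D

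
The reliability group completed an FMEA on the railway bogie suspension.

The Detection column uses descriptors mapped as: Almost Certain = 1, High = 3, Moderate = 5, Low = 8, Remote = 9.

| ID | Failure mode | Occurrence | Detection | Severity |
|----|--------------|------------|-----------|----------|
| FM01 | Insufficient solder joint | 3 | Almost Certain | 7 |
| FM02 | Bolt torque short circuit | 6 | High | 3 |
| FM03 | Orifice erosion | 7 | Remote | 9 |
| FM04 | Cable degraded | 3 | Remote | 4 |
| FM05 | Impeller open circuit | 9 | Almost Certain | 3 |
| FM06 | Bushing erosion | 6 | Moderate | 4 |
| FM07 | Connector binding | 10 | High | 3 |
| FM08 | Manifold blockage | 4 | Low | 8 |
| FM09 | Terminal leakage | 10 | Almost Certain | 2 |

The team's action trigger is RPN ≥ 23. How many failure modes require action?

7

RPN = Severity × Occurrence × Detection:
  FM01: 7 × 3 × 1 = 21
  FM02: 3 × 6 × 3 = 54
  FM03: 9 × 7 × 9 = 567
  FM04: 4 × 3 × 9 = 108
  FM05: 3 × 9 × 1 = 27
  FM06: 4 × 6 × 5 = 120
  FM07: 3 × 10 × 3 = 90
  FM08: 8 × 4 × 8 = 256
  FM09: 2 × 10 × 1 = 20
Modes with RPN ≥ 23: FM02 (54), FM03 (567), FM04 (108), FM05 (27), FM06 (120), FM07 (90), FM08 (256) → 7.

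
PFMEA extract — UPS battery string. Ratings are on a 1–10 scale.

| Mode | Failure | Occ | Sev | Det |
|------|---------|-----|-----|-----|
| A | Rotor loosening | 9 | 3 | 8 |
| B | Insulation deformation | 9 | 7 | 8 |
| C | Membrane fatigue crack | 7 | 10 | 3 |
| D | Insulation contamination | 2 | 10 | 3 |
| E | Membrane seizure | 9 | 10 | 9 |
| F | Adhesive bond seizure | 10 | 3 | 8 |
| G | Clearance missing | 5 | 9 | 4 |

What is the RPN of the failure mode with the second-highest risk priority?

504

RPN = Severity × Occurrence × Detection:
  A: 3 × 9 × 8 = 216
  B: 7 × 9 × 8 = 504
  C: 10 × 7 × 3 = 210
  D: 10 × 2 × 3 = 60
  E: 10 × 9 × 9 = 810
  F: 3 × 10 × 8 = 240
  G: 9 × 5 × 4 = 180
Sorted descending: 810, 504, 240, 216, 210, 180, 60.
The second-highest RPN is 504 (B).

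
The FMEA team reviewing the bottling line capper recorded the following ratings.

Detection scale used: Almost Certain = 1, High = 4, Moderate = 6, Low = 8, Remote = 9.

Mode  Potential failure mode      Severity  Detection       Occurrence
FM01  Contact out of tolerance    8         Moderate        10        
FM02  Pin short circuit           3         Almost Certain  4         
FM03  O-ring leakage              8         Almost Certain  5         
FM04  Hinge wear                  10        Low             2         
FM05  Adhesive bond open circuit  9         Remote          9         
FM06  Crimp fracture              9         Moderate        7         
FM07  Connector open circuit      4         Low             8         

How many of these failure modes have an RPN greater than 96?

RPN = Severity × Occurrence × Detection:
  FM01: 8 × 10 × 6 = 480
  FM02: 3 × 4 × 1 = 12
  FM03: 8 × 5 × 1 = 40
  FM04: 10 × 2 × 8 = 160
  FM05: 9 × 9 × 9 = 729
  FM06: 9 × 7 × 6 = 378
  FM07: 4 × 8 × 8 = 256
Modes with RPN > 96: FM01 (480), FM04 (160), FM05 (729), FM06 (378), FM07 (256) → 5.

5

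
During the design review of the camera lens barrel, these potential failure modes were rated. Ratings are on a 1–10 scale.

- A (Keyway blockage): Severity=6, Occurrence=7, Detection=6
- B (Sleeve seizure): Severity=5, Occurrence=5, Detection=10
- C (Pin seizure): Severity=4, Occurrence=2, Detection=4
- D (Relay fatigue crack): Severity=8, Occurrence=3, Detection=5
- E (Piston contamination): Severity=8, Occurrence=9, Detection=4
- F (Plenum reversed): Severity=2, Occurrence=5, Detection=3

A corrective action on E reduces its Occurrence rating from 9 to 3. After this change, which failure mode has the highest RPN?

A

RPN = Severity × Occurrence × Detection:
  A: 6 × 7 × 6 = 252
  B: 5 × 5 × 10 = 250
  C: 4 × 2 × 4 = 32
  D: 8 × 3 × 5 = 120
  E: 8 × 9 × 4 = 288
  F: 2 × 5 × 3 = 30
After action: E → 8 × 3 × 4 = 96.
Revised RPNs: A=252, B=250, D=120, E=96, C=32, F=30.
Highest is now A (252).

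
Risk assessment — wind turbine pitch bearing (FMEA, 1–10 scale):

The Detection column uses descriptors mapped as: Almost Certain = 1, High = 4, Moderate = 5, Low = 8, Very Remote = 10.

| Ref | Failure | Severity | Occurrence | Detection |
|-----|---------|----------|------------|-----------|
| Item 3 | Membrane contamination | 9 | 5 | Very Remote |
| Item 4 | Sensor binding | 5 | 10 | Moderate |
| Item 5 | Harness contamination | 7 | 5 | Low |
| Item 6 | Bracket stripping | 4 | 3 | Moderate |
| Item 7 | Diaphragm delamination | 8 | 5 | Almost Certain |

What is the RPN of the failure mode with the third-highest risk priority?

250

RPN = Severity × Occurrence × Detection:
  Item 3: 9 × 5 × 10 = 450
  Item 4: 5 × 10 × 5 = 250
  Item 5: 7 × 5 × 8 = 280
  Item 6: 4 × 3 × 5 = 60
  Item 7: 8 × 5 × 1 = 40
Sorted descending: 450, 280, 250, 60, 40.
The third-highest RPN is 250 (Item 4).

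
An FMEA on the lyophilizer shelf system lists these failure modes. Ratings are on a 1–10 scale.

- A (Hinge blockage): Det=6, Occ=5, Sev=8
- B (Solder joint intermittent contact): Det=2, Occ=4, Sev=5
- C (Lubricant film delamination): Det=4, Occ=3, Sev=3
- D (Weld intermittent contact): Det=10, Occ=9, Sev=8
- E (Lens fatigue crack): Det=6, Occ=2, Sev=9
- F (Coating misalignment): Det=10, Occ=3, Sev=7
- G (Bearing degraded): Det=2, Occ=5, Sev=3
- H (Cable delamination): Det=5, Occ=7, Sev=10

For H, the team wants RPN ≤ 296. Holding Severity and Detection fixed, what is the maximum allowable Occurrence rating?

5

H: S=10, O=7, D=5 → current RPN = 350.
Fixed product = 50. Need 50 × O ≤ 296, so O ≤ 296/50 = 5.92.
Maximum integer Occurrence rating = 5 (gives RPN 250; O=6 would give 300 > 296).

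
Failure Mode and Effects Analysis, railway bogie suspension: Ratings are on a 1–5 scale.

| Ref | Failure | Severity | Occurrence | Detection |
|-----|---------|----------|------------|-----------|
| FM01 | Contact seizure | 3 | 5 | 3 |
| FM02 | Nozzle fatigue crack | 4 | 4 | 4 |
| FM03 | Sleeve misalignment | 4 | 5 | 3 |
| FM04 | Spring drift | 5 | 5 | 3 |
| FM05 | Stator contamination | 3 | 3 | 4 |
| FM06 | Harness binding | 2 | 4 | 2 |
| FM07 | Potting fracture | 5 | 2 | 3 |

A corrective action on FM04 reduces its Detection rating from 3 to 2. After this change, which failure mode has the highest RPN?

FM02

RPN = Severity × Occurrence × Detection:
  FM01: 3 × 5 × 3 = 45
  FM02: 4 × 4 × 4 = 64
  FM03: 4 × 5 × 3 = 60
  FM04: 5 × 5 × 3 = 75
  FM05: 3 × 3 × 4 = 36
  FM06: 2 × 4 × 2 = 16
  FM07: 5 × 2 × 3 = 30
After action: FM04 → 5 × 5 × 2 = 50.
Revised RPNs: FM02=64, FM03=60, FM04=50, FM01=45, FM05=36, FM07=30, FM06=16.
Highest is now FM02 (64).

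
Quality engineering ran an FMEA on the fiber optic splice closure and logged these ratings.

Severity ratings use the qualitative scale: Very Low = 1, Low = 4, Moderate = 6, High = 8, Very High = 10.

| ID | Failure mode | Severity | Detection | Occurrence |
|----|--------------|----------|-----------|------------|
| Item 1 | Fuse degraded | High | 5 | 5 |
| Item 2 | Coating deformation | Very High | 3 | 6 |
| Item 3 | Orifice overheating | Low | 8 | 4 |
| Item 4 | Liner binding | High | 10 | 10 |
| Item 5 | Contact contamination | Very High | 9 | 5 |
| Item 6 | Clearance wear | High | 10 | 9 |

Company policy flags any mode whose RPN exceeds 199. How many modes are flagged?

RPN = Severity × Occurrence × Detection:
  Item 1: 8 × 5 × 5 = 200
  Item 2: 10 × 6 × 3 = 180
  Item 3: 4 × 4 × 8 = 128
  Item 4: 8 × 10 × 10 = 800
  Item 5: 10 × 5 × 9 = 450
  Item 6: 8 × 9 × 10 = 720
Modes with RPN > 199: Item 1 (200), Item 4 (800), Item 5 (450), Item 6 (720) → 4.

4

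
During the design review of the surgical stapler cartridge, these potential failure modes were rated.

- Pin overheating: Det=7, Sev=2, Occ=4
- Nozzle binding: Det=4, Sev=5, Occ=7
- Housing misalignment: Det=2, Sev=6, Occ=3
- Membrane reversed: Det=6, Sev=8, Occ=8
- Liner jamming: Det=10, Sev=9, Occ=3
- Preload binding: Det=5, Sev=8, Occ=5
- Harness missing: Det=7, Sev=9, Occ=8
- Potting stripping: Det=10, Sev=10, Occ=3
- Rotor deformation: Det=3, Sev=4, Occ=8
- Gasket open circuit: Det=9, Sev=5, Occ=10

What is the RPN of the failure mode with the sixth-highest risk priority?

RPN = Severity × Occurrence × Detection:
  Pin overheating: 2 × 4 × 7 = 56
  Nozzle binding: 5 × 7 × 4 = 140
  Housing misalignment: 6 × 3 × 2 = 36
  Membrane reversed: 8 × 8 × 6 = 384
  Liner jamming: 9 × 3 × 10 = 270
  Preload binding: 8 × 5 × 5 = 200
  Harness missing: 9 × 8 × 7 = 504
  Potting stripping: 10 × 3 × 10 = 300
  Rotor deformation: 4 × 8 × 3 = 96
  Gasket open circuit: 5 × 10 × 9 = 450
Sorted descending: 504, 450, 384, 300, 270, 200, 140, 96, 56, 36.
The sixth-highest RPN is 200 (Preload binding).

200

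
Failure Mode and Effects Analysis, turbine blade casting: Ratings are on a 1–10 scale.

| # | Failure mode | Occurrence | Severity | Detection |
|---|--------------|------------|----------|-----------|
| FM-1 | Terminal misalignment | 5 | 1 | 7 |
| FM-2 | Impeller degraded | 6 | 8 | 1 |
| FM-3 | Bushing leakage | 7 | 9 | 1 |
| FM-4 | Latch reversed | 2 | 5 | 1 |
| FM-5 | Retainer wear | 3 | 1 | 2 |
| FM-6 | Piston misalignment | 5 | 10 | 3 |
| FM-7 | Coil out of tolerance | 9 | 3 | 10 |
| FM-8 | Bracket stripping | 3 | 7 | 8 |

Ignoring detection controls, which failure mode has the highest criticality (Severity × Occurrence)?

Criticality = Severity × Occurrence:
  FM-1: 1 × 5 = 5
  FM-2: 8 × 6 = 48
  FM-3: 9 × 7 = 63
  FM-4: 5 × 2 = 10
  FM-5: 1 × 3 = 3
  FM-6: 10 × 5 = 50
  FM-7: 3 × 9 = 27
  FM-8: 7 × 3 = 21
Highest criticality is 63 → FM-3.

FM-3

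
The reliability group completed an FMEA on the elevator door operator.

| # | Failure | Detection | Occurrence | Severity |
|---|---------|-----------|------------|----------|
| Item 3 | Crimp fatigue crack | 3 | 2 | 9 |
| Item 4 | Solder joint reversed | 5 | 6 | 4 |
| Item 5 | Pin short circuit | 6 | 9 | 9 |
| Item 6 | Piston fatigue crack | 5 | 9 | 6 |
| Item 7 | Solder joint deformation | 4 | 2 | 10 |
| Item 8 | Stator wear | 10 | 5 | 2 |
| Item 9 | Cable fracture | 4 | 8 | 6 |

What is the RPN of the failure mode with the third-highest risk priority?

RPN = Severity × Occurrence × Detection:
  Item 3: 9 × 2 × 3 = 54
  Item 4: 4 × 6 × 5 = 120
  Item 5: 9 × 9 × 6 = 486
  Item 6: 6 × 9 × 5 = 270
  Item 7: 10 × 2 × 4 = 80
  Item 8: 2 × 5 × 10 = 100
  Item 9: 6 × 8 × 4 = 192
Sorted descending: 486, 270, 192, 120, 100, 80, 54.
The third-highest RPN is 192 (Item 9).

192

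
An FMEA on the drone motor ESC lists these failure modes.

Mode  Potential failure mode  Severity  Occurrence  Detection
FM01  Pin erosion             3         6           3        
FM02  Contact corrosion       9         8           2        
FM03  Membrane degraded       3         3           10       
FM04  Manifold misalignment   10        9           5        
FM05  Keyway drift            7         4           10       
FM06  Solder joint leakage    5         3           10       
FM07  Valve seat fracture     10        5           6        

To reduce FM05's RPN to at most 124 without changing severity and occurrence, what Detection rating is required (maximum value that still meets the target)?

FM05: S=7, O=4, D=10 → current RPN = 280.
Fixed product = 28. Need 28 × D ≤ 124, so D ≤ 124/28 = 4.43.
Maximum integer Detection rating = 4 (gives RPN 112; D=5 would give 140 > 124).

4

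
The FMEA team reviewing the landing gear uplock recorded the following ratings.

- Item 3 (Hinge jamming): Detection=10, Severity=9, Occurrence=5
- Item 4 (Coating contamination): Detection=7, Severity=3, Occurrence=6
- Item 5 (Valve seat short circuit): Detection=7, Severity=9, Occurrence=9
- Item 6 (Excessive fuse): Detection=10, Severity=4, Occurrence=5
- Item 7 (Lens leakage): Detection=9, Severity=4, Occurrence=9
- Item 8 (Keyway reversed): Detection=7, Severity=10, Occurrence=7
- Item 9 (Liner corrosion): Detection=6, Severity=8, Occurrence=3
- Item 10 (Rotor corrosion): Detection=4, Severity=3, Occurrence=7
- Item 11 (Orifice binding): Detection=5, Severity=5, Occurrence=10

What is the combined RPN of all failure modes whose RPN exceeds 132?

RPN = Severity × Occurrence × Detection:
  Item 3: 9 × 5 × 10 = 450
  Item 4: 3 × 6 × 7 = 126
  Item 5: 9 × 9 × 7 = 567
  Item 6: 4 × 5 × 10 = 200
  Item 7: 4 × 9 × 9 = 324
  Item 8: 10 × 7 × 7 = 490
  Item 9: 8 × 3 × 6 = 144
  Item 10: 3 × 7 × 4 = 84
  Item 11: 5 × 10 × 5 = 250
RPN > 132: Item 3 (450), Item 5 (567), Item 6 (200), Item 7 (324), Item 8 (490), Item 9 (144), Item 11 (250).
Sum: 450 + 567 + 200 + 324 + 490 + 144 + 250 = 2425.

2425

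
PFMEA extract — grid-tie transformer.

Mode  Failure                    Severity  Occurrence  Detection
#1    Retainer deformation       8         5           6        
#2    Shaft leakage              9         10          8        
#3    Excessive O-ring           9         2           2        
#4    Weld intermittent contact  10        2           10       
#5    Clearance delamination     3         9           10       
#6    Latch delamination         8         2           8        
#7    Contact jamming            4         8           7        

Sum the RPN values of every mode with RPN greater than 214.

1454

RPN = Severity × Occurrence × Detection:
  #1: 8 × 5 × 6 = 240
  #2: 9 × 10 × 8 = 720
  #3: 9 × 2 × 2 = 36
  #4: 10 × 2 × 10 = 200
  #5: 3 × 9 × 10 = 270
  #6: 8 × 2 × 8 = 128
  #7: 4 × 8 × 7 = 224
RPN > 214: #1 (240), #2 (720), #5 (270), #7 (224).
Sum: 240 + 720 + 270 + 224 = 1454.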